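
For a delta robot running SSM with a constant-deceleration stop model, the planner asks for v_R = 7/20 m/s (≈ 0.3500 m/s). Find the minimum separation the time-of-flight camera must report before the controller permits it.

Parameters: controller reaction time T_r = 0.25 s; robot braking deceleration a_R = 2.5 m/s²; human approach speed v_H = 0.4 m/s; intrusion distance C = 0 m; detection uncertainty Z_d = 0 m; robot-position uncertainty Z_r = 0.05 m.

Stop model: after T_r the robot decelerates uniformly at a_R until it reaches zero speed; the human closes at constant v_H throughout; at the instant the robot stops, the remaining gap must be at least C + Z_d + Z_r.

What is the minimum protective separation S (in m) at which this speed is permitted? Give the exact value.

braking lasts T_s = (7/20)/(5/2) = 0.1400 s
robot in T_r: 0.3500·0.2500 = 0.0875 m
braking distance = 0.3500²/(2·2.5000) = 0.0245 m
human closes 0.4000·0.3900 = 0.1560 m
residual clearance needed = 0.0000+0.0000+0.0500 = 0.0500 m
S_min ≈ 0.0875+0.0245+0.1560+0.0500  ⇒  S_min = 159/500 m

S_min = 159/500 m = 0.3180 m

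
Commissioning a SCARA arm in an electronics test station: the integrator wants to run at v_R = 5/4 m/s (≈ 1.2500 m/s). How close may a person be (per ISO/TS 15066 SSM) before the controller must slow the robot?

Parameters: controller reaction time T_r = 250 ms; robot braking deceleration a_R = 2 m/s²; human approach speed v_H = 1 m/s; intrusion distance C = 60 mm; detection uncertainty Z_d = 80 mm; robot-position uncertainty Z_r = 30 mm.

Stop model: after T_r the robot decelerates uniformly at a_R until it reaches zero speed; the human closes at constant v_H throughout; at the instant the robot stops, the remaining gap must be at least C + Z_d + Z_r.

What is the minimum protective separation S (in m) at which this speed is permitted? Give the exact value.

S_min = 2797/1600 m = 1.7481 m

braking lasts T_s = (5/4)/2 = 0.6250 s
reaction-phase robot travel = 1.2500·0.2500 = 0.3125 m
robot under decel: 1.2500²/(2·2.0000) = 0.3906 m
person approaches 1.0000·(0.2500+0.6250) = 0.8750 m
residual clearance needed = 0.0600+0.0800+0.0300 = 0.1700 m
S_min ≈ 0.3125+0.3906+0.8750+0.1700  ⇒  S_min = 2797/1600 m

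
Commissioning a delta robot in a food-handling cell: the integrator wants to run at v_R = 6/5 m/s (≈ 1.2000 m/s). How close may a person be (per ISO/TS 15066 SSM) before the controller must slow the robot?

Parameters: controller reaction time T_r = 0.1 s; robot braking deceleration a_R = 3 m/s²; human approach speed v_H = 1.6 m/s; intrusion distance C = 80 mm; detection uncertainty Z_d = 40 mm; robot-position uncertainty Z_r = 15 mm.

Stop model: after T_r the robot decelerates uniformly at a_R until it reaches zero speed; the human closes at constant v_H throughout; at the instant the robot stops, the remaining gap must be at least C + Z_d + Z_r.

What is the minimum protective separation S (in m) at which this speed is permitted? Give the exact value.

stop time T_s = (6/5)/3 = 0.4000 s
robot covers v_R·T_r = 1.2000·0.1000 = 0.1200 m before braking
braking distance = 1.2000²/(2·3.0000) = 0.2400 m
human over T_r+T_s: 1.6000·(0.1000+0.4000) = 0.8000 m
residual clearance needed = 0.0800+0.0400+0.0150 = 0.1350 m
S_min ≈ 0.1200+0.2400+0.8000+0.1350  ⇒  S_min = 259/200 m

S_min = 259/200 m = 1.2950 m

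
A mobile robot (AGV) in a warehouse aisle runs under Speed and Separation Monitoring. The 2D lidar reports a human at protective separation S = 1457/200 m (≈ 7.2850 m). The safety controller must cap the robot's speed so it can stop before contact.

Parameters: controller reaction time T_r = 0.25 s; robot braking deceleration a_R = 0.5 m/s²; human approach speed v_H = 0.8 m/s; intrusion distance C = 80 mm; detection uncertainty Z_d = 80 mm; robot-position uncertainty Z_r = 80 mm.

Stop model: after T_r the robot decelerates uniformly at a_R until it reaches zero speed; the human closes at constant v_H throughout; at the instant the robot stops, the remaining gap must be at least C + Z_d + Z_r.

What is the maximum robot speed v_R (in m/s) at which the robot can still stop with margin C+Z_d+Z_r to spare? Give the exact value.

collect terms ⇒ (1)·v_R² + (37/20)·v_R + (-1369/200) = 0
  disc = (37/20)² − 4·(1)·(-1369/200) = 12321/400 ; √disc = 111/20
  v_R = (−(37/20) + 111/20) / (2·(1)) = 37/20 m/s
check:
braking lasts T_s = (37/20)/(1/2) = 3.7000 s
robot covers v_R·T_r = 1.8500·0.2500 = 0.4625 m before braking
robot covers 1.8500·3.7000 − ½·0.5000·3.7000² = 3.4225 m while stopping
human over T_r+T_s: 0.8000·(0.2500+3.7000) = 3.1600 m
residual clearance needed = 0.0800+0.0800+0.0800 = 0.2400 m
sum ≈ 0.4625+3.4225+3.1600+0.2400 ≈ 7.2850 m = S ✓

v_R_max = 37/20 m/s = 1.8500 m/s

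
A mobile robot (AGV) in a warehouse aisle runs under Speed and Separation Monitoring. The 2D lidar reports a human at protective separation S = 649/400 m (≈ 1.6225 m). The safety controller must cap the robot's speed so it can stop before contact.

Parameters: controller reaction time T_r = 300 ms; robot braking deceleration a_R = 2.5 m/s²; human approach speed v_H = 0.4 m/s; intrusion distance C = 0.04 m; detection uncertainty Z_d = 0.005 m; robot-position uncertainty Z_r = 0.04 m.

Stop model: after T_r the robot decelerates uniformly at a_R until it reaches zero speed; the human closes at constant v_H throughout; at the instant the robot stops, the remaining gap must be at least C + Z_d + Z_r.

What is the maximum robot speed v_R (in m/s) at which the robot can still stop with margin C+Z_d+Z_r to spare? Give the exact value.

quadratic (1/5)·v² + (23/50)·v + (-567/400) = 0
  disc = (23/50)² − 4·(1/5)·(-567/400) = 841/625 ; √disc = 29/25
  v_R = (−(23/50) + 29/25) / (2·(1/5)) = 7/4 m/s
check:
T_s = v_R/a_R = (7/4)/(5/2) = 0.7000 s
reaction-phase robot travel = 1.7500·0.3000 = 0.5250 m
robot under decel: 1.7500²/(2·2.5000) = 0.6125 m
person approaches 0.4000·(0.3000+0.7000) = 0.4000 m
residual clearance needed = 0.0400+0.0050+0.0400 = 0.0850 m
sum ≈ 0.5250+0.6125+0.4000+0.0850 ≈ 1.6225 m = S ✓

v_R_max = 7/4 m/s = 1.7500 m/s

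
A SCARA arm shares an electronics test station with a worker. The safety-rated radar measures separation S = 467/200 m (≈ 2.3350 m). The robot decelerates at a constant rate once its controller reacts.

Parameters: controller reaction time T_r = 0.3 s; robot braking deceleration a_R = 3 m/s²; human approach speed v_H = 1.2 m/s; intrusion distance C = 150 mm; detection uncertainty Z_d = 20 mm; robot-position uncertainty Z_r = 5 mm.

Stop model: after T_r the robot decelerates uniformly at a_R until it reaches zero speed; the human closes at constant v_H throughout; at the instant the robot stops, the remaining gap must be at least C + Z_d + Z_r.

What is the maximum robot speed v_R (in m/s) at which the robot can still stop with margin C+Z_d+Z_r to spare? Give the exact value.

collect terms ⇒ (1/6)·v_R² + (7/10)·v_R + (-9/5) = 0
  disc = (7/10)² − 4·(1/6)·(-9/5) = 169/100 ; √disc = 13/10
  v_R = (−(7/10) + 13/10) / (2·(1/6)) = 9/5 m/s
check:
stop time T_s = (9/5)/3 = 0.6000 s
robot in T_r: 1.8000·0.3000 = 0.5400 m
robot covers 1.8000·0.6000 − ½·3.0000·0.6000² = 0.5400 m while stopping
human over T_r+T_s: 1.2000·(0.3000+0.6000) = 1.0800 m
residual clearance needed = 0.1500+0.0200+0.0050 = 0.1750 m
sum ≈ 0.5400+0.5400+1.0800+0.1750 ≈ 2.3350 m = S ✓

v_R_max = 9/5 m/s = 1.8000 m/s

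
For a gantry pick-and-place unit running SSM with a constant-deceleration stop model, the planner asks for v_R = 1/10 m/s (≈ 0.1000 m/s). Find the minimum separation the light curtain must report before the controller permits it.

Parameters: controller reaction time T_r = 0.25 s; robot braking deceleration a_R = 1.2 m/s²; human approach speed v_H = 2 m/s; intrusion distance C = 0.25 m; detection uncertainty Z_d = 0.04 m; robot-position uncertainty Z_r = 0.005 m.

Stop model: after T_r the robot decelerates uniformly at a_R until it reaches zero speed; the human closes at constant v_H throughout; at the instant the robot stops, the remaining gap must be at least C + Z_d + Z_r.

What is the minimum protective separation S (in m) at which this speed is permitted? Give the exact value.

stop time T_s = (1/10)/(6/5) = 0.0833 s
robot covers v_R·T_r = 0.1000·0.2500 = 0.0250 m before braking
robot under decel: 0.1000²/(2·1.2000) = 0.0042 m
human closes 2.0000·0.3333 = 0.6667 m
residual clearance needed = 0.2500+0.0400+0.0050 = 0.2950 m
S_min ≈ 0.0250+0.0042+0.6667+0.2950  ⇒  S_min = 1189/1200 m

S_min = 1189/1200 m = 0.9908 m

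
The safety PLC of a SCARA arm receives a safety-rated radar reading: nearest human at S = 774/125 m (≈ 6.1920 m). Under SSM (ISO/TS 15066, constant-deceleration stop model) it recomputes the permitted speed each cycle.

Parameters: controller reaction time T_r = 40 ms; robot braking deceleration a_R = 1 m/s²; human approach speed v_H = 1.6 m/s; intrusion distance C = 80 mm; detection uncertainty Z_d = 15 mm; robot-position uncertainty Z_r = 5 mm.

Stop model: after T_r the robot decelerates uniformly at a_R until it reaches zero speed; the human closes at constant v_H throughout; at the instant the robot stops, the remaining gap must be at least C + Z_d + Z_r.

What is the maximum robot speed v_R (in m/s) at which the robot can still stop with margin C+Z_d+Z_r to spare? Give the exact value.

v_R_max = 11/5 m/s = 2.2000 m/s

collect terms ⇒ (1/2)·v_R² + (41/25)·v_R + (-1507/250) = 0
  disc = (41/25)² − 4·(1/2)·(-1507/250) = 9216/625 ; √disc = 96/25
  v_R = (−(41/25) + 96/25) / (2·(1/2)) = 11/5 m/s
check:
braking lasts T_s = (11/5)/1 = 2.2000 s
robot in T_r: 2.2000·0.0400 = 0.0880 m
robot covers 2.2000·2.2000 − ½·1.0000·2.2000² = 2.4200 m while stopping
human closes 1.6000·2.2400 = 3.5840 m
C+Z_d+Z_r = 0.0800+0.0150+0.0050 = 0.1000 m
sum ≈ 0.0880+2.4200+3.5840+0.1000 ≈ 6.1920 m = S ✓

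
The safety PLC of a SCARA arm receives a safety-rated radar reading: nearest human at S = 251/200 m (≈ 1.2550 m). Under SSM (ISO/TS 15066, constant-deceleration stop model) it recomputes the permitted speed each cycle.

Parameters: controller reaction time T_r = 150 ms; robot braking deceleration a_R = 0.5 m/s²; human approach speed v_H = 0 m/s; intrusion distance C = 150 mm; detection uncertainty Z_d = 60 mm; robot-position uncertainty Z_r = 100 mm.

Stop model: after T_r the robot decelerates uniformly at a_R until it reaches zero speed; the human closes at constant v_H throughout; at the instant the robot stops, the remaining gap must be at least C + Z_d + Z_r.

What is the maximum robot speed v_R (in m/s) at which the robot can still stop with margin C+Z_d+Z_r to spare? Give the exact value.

quadratic (1)·v² + (3/20)·v + (-189/200) = 0
  disc = (3/20)² − 4·(1)·(-189/200) = 1521/400 ; √disc = 39/20
  v_R = (−(3/20) + 39/20) / (2·(1)) = 9/10 m/s
check:
T_s = v_R/a_R = (9/10)/(1/2) = 1.8000 s
reaction-phase robot travel = 0.9000·0.1500 = 0.1350 m
robot covers 0.9000·1.8000 − ½·0.5000·1.8000² = 0.8100 m while stopping
person approaches 0.0000·(0.1500+1.8000) = 0.0000 m
C+Z_d+Z_r = 0.1500+0.0600+0.1000 = 0.3100 m
sum ≈ 0.1350+0.8100+0.0000+0.3100 ≈ 1.2550 m = S ✓

v_R_max = 9/10 m/s = 0.9000 m/s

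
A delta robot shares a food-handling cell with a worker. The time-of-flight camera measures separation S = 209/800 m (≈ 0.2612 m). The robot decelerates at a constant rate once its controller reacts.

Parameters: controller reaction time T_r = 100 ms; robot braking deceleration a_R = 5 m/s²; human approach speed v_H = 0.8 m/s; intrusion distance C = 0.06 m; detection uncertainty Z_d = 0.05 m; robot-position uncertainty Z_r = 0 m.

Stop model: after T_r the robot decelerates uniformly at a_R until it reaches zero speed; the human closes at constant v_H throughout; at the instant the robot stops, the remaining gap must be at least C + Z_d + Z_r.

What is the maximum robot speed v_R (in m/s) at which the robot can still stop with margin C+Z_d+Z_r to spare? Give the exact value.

v_R_max = 1/4 m/s = 0.2500 m/s

at the boundary: (1/10)·v² + (13/50)·v + (-57/800) = 0
  disc = (13/50)² − 4·(1/10)·(-57/800) = 961/10000 ; √disc = 31/100
  v_R = (−(13/50) + 31/100) / (2·(1/10)) = 1/4 m/s
check:
T_s = v_R/a_R = (1/4)/5 = 0.0500 s
robot in T_r: 0.2500·0.1000 = 0.0250 m
robot under decel: 0.2500²/(2·5.0000) = 0.0063 m
human over T_r+T_s: 0.8000·(0.1000+0.0500) = 0.1200 m
C+Z_d+Z_r = 0.0600+0.0500+0.0000 = 0.1100 m
sum ≈ 0.0250+0.0063+0.1200+0.1100 ≈ 0.2612 m = S ✓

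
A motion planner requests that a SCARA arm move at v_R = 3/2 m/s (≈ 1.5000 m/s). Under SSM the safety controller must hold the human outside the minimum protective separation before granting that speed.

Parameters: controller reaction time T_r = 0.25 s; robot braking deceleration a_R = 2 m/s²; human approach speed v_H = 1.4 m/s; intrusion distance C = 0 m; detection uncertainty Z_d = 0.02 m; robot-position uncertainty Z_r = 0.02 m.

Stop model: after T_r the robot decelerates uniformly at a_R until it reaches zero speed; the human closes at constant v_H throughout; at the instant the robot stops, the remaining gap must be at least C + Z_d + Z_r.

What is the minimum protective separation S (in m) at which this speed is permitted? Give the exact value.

S_min = 951/400 m = 2.3775 m

stop time T_s = (3/2)/2 = 0.7500 s
robot in T_r: 1.5000·0.2500 = 0.3750 m
robot under decel: 1.5000²/(2·2.0000) = 0.5625 m
human over T_r+T_s: 1.4000·(0.2500+0.7500) = 1.4000 m
margins: 0.0000+0.0200+0.0200 = 0.0400 m
S_min ≈ 0.3750+0.5625+1.4000+0.0400  ⇒  S_min = 951/400 m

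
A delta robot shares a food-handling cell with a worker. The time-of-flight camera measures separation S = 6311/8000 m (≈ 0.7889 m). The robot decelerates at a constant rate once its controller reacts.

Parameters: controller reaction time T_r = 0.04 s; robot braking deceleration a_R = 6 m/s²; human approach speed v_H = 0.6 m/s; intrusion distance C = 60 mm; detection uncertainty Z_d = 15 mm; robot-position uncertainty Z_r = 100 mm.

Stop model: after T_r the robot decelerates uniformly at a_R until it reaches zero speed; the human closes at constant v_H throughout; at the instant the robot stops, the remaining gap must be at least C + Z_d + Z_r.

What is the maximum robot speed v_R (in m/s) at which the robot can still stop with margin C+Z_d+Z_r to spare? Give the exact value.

quadratic (1/12)·v² + (7/50)·v + (-4719/8000) = 0
  disc = (7/50)² − 4·(1/12)·(-4719/8000) = 8649/40000 ; √disc = 93/200
  v_R = (−(7/50) + 93/200) / (2·(1/12)) = 39/20 m/s
check:
T_s = v_R/a_R = (39/20)/6 = 0.3250 s
robot covers v_R·T_r = 1.9500·0.0400 = 0.0780 m before braking
braking distance = 1.9500²/(2·6.0000) = 0.3169 m
person approaches 0.6000·(0.0400+0.3250) = 0.2190 m
margins: 0.0600+0.0150+0.1000 = 0.1750 m
sum ≈ 0.0780+0.3169+0.2190+0.1750 ≈ 0.7889 m = S ✓

v_R_max = 39/20 m/s = 1.9500 m/s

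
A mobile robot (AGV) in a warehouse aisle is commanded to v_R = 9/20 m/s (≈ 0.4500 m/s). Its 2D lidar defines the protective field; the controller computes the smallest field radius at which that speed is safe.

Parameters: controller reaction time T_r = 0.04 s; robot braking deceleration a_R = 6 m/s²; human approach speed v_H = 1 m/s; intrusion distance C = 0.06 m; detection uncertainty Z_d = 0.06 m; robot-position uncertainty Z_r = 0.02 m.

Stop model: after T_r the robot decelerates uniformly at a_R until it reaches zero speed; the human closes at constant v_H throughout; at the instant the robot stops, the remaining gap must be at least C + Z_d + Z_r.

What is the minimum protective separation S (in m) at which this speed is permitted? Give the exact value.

braking lasts T_s = (9/20)/6 = 0.0750 s
reaction-phase robot travel = 0.4500·0.0400 = 0.0180 m
braking distance = 0.4500²/(2·6.0000) = 0.0169 m
human closes 1.0000·0.1150 = 0.1150 m
margins: 0.0600+0.0600+0.0200 = 0.1400 m
S_min ≈ 0.0180+0.0169+0.1150+0.1400  ⇒  S_min = 2319/8000 m

S_min = 2319/8000 m = 0.2899 m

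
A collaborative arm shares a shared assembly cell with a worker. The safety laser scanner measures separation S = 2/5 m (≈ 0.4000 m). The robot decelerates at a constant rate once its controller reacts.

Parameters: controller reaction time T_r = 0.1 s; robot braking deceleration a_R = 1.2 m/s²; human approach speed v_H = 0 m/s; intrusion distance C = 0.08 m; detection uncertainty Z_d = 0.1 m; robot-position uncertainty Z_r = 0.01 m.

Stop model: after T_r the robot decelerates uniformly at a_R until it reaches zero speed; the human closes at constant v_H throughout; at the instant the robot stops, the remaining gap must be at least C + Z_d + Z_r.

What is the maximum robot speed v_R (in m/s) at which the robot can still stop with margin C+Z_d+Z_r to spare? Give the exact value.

quadratic (5/12)·v² + (1/10)·v + (-21/100) = 0
  disc = (1/10)² − 4·(5/12)·(-21/100) = 9/25 ; √disc = 3/5
  v_R = (−(1/10) + 3/5) / (2·(5/12)) = 3/5 m/s
check:
braking lasts T_s = (3/5)/(6/5) = 0.5000 s
reaction-phase robot travel = 0.6000·0.1000 = 0.0600 m
braking distance = 0.6000²/(2·1.2000) = 0.1500 m
human over T_r+T_s: 0.0000·(0.1000+0.5000) = 0.0000 m
C+Z_d+Z_r = 0.0800+0.1000+0.0100 = 0.1900 m
sum ≈ 0.0600+0.1500+0.0000+0.1900 ≈ 0.4000 m = S ✓

v_R_max = 3/5 m/s = 0.6000 m/s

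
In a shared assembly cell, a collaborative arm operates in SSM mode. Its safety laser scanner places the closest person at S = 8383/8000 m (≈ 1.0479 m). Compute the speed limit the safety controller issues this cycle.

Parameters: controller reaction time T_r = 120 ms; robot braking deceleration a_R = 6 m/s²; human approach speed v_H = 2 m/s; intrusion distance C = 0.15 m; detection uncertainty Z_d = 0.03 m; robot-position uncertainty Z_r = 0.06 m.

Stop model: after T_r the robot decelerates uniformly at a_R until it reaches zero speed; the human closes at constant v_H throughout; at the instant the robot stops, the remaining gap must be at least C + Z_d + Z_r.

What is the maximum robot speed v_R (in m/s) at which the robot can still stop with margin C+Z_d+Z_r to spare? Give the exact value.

collect terms ⇒ (1/12)·v_R² + (34/75)·v_R + (-4543/8000) = 0
  disc = (34/75)² − 4·(1/12)·(-4543/8000) = 142129/360000 ; √disc = 377/600
  v_R = (−(34/75) + 377/600) / (2·(1/12)) = 21/20 m/s
check:
stop time T_s = (21/20)/6 = 0.1750 s
robot covers v_R·T_r = 1.0500·0.1200 = 0.1260 m before braking
robot under decel: 1.0500²/(2·6.0000) = 0.0919 m
person approaches 2.0000·(0.1200+0.1750) = 0.5900 m
residual clearance needed = 0.1500+0.0300+0.0600 = 0.2400 m
sum ≈ 0.1260+0.0919+0.5900+0.2400 ≈ 1.0479 m = S ✓

v_R_max = 21/20 m/s = 1.0500 m/s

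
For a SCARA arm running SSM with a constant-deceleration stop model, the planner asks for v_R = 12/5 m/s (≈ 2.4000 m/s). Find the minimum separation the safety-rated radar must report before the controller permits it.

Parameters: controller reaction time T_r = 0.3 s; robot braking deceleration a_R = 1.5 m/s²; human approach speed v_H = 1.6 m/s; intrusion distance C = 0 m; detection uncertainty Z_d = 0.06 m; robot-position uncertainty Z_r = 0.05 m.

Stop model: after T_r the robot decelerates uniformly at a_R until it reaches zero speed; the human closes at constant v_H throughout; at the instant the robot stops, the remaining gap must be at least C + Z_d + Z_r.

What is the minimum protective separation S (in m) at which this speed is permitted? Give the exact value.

S_min = 579/100 m = 5.7900 m

T_s = v_R/a_R = (12/5)/(3/2) = 1.6000 s
robot in T_r: 2.4000·0.3000 = 0.7200 m
robot under decel: 2.4000²/(2·1.5000) = 1.9200 m
human over T_r+T_s: 1.6000·(0.3000+1.6000) = 3.0400 m
margins: 0.0000+0.0600+0.0500 = 0.1100 m
S_min ≈ 0.7200+1.9200+3.0400+0.1100  ⇒  S_min = 579/100 m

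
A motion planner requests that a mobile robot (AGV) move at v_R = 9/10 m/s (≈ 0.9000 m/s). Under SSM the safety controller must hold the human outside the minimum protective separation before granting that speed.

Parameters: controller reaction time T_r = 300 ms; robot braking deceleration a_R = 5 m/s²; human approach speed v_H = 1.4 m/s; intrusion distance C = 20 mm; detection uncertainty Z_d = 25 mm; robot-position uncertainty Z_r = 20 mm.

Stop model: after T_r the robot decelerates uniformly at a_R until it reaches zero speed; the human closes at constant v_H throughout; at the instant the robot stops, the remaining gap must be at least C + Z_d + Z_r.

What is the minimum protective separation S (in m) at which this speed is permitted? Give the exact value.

S_min = 136/125 m = 1.0880 m

braking lasts T_s = (9/10)/5 = 0.1800 s
reaction-phase robot travel = 0.9000·0.3000 = 0.2700 m
braking distance = 0.9000²/(2·5.0000) = 0.0810 m
human over T_r+T_s: 1.4000·(0.3000+0.1800) = 0.6720 m
margins: 0.0200+0.0250+0.0200 = 0.0650 m
S_min ≈ 0.2700+0.0810+0.6720+0.0650  ⇒  S_min = 136/125 m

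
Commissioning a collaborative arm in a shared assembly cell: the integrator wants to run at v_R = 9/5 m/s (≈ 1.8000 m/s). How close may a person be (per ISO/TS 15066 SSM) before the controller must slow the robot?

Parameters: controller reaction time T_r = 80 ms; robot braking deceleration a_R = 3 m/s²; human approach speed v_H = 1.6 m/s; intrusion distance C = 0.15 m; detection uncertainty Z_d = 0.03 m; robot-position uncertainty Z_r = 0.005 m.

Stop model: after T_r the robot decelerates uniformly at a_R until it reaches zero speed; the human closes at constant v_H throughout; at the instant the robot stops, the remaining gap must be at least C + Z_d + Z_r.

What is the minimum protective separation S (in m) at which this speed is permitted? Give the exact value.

braking lasts T_s = (9/5)/3 = 0.6000 s
robot in T_r: 1.8000·0.0800 = 0.1440 m
robot covers 1.8000·0.6000 − ½·3.0000·0.6000² = 0.5400 m while stopping
person approaches 1.6000·(0.0800+0.6000) = 1.0880 m
margins: 0.1500+0.0300+0.0050 = 0.1850 m
S_min ≈ 0.1440+0.5400+1.0880+0.1850  ⇒  S_min = 1957/1000 m

S_min = 1957/1000 m = 1.9570 m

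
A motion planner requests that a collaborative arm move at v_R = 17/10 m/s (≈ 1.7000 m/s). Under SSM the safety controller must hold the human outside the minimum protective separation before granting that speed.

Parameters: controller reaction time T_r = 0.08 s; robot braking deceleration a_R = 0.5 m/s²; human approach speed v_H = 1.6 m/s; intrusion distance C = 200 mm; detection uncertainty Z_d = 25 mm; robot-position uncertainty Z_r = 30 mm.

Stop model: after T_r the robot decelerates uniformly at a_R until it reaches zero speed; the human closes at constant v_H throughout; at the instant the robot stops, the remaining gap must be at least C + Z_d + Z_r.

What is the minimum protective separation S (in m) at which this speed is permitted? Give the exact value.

stop time T_s = (17/10)/(1/2) = 3.4000 s
robot in T_r: 1.7000·0.0800 = 0.1360 m
robot covers 1.7000·3.4000 − ½·0.5000·3.4000² = 2.8900 m while stopping
person approaches 1.6000·(0.0800+3.4000) = 5.5680 m
margins: 0.2000+0.0250+0.0300 = 0.2550 m
S_min ≈ 0.1360+2.8900+5.5680+0.2550  ⇒  S_min = 8849/1000 m

S_min = 8849/1000 m = 8.8490 m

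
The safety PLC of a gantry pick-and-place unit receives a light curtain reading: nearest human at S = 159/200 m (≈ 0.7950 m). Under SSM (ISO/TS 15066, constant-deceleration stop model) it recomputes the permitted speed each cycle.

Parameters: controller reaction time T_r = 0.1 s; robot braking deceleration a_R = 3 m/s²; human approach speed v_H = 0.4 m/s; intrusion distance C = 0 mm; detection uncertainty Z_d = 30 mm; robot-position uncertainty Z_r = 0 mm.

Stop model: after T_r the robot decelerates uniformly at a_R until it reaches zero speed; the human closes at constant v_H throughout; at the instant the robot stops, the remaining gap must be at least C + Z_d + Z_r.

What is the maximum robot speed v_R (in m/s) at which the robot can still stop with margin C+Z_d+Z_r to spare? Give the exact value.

collect terms ⇒ (1/6)·v_R² + (7/30)·v_R + (-29/40) = 0
  disc = (7/30)² − 4·(1/6)·(-29/40) = 121/225 ; √disc = 11/15
  v_R = (−(7/30) + 11/15) / (2·(1/6)) = 3/2 m/s
check:
T_s = v_R/a_R = (3/2)/3 = 0.5000 s
reaction-phase robot travel = 1.5000·0.1000 = 0.1500 m
braking distance = 1.5000²/(2·3.0000) = 0.3750 m
human over T_r+T_s: 0.4000·(0.1000+0.5000) = 0.2400 m
C+Z_d+Z_r = 0.0000+0.0300+0.0000 = 0.0300 m
sum ≈ 0.1500+0.3750+0.2400+0.0300 ≈ 0.7950 m = S ✓

v_R_max = 3/2 m/s = 1.5000 m/s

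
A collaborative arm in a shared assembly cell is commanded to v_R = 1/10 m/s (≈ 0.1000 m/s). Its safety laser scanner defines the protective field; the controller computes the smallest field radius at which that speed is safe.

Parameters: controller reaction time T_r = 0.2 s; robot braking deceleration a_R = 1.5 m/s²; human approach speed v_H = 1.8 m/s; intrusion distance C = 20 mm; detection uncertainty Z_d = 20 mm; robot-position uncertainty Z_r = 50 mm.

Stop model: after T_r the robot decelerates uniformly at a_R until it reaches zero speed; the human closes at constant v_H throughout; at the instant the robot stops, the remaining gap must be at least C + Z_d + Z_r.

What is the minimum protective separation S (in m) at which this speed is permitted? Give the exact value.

stop time T_s = (1/10)/(3/2) = 0.0667 s
reaction-phase robot travel = 0.1000·0.2000 = 0.0200 m
robot under decel: 0.1000²/(2·1.5000) = 0.0033 m
person approaches 1.8000·(0.2000+0.0667) = 0.4800 m
C+Z_d+Z_r = 0.0200+0.0200+0.0500 = 0.0900 m
S_min ≈ 0.0200+0.0033+0.4800+0.0900  ⇒  S_min = 89/150 m

S_min = 89/150 m = 0.5933 m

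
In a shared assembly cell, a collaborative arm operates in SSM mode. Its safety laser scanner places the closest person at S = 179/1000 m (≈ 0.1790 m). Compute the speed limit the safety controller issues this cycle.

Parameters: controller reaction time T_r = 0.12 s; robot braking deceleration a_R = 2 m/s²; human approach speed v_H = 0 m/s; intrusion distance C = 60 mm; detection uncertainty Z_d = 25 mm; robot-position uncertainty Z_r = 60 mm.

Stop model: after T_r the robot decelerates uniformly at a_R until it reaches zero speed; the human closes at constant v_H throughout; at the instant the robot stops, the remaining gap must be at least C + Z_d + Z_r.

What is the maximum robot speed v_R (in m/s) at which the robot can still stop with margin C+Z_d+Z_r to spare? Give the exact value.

v_R_max = 1/5 m/s = 0.2000 m/s

quadratic (1/4)·v² + (3/25)·v + (-17/500) = 0
  disc = (3/25)² − 4·(1/4)·(-17/500) = 121/2500 ; √disc = 11/50
  v_R = (−(3/25) + 11/50) / (2·(1/4)) = 1/5 m/s
check:
stop time T_s = (1/5)/2 = 0.1000 s
robot covers v_R·T_r = 0.2000·0.1200 = 0.0240 m before braking
braking distance = 0.2000²/(2·2.0000) = 0.0100 m
person approaches 0.0000·(0.1200+0.1000) = 0.0000 m
C+Z_d+Z_r = 0.0600+0.0250+0.0600 = 0.1450 m
sum ≈ 0.0240+0.0100+0.0000+0.1450 ≈ 0.1790 m = S ✓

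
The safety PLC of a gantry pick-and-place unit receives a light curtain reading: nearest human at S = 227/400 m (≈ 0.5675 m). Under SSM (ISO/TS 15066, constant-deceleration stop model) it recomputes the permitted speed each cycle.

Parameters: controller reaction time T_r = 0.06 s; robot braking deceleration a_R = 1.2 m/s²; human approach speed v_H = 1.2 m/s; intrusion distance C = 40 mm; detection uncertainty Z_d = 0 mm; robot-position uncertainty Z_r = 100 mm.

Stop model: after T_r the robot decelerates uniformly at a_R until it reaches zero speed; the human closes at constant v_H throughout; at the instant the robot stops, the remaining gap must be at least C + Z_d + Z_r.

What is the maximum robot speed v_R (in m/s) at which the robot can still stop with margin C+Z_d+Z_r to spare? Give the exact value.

v_R_max = 3/10 m/s = 0.3000 m/s

at the boundary: (5/12)·v² + (53/50)·v + (-711/2000) = 0
  disc = (53/50)² − 4·(5/12)·(-711/2000) = 17161/10000 ; √disc = 131/100
  v_R = (−(53/50) + 131/100) / (2·(5/12)) = 3/10 m/s
check:
braking lasts T_s = (3/10)/(6/5) = 0.2500 s
robot in T_r: 0.3000·0.0600 = 0.0180 m
robot covers 0.3000·0.2500 − ½·1.2000·0.2500² = 0.0375 m while stopping
human over T_r+T_s: 1.2000·(0.0600+0.2500) = 0.3720 m
margins: 0.0400+0.0000+0.1000 = 0.1400 m
sum ≈ 0.0180+0.0375+0.3720+0.1400 ≈ 0.5675 m = S ✓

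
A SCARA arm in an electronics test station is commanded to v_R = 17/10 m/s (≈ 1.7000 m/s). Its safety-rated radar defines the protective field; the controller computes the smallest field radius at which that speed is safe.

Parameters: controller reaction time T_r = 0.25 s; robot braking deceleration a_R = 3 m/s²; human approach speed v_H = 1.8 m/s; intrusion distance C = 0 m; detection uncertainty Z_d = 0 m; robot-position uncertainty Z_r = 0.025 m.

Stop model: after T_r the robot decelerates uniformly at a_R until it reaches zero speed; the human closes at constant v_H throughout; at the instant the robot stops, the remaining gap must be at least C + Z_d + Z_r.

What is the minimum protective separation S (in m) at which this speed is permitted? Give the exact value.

braking lasts T_s = (17/10)/3 = 0.5667 s
robot in T_r: 1.7000·0.2500 = 0.4250 m
robot covers 1.7000·0.5667 − ½·3.0000·0.5667² = 0.4817 m while stopping
human over T_r+T_s: 1.8000·(0.2500+0.5667) = 1.4700 m
C+Z_d+Z_r = 0.0000+0.0000+0.0250 = 0.0250 m
S_min ≈ 0.4250+0.4817+1.4700+0.0250  ⇒  S_min = 1441/600 m

S_min = 1441/600 m = 2.4017 m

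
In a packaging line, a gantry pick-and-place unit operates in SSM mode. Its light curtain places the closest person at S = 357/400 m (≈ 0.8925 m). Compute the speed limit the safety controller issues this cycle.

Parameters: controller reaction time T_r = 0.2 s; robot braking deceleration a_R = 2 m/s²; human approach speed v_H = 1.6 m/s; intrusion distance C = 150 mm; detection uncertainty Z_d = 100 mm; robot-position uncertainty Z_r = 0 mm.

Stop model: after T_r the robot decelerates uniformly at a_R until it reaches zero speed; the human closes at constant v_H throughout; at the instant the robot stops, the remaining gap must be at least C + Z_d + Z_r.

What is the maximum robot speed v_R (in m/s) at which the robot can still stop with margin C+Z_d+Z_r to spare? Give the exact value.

v_R_max = 3/10 m/s = 0.3000 m/s

at the boundary: (1/4)·v² + (1)·v + (-129/400) = 0
  disc = (1)² − 4·(1/4)·(-129/400) = 529/400 ; √disc = 23/20
  v_R = (−(1) + 23/20) / (2·(1/4)) = 3/10 m/s
check:
T_s = v_R/a_R = (3/10)/2 = 0.1500 s
robot in T_r: 0.3000·0.2000 = 0.0600 m
robot under decel: 0.3000²/(2·2.0000) = 0.0225 m
person approaches 1.6000·(0.2000+0.1500) = 0.5600 m
residual clearance needed = 0.1500+0.1000+0.0000 = 0.2500 m
sum ≈ 0.0600+0.0225+0.5600+0.2500 ≈ 0.8925 m = S ✓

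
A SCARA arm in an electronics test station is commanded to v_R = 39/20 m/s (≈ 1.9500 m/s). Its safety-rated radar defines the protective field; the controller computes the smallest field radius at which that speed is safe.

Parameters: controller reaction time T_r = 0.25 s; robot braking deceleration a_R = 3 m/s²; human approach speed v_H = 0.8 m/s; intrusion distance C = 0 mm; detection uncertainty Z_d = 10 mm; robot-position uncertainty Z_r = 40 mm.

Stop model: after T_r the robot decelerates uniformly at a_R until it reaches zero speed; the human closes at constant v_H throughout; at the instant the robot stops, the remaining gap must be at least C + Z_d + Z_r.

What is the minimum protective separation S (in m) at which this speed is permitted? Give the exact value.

S_min = 1513/800 m = 1.8913 m

T_s = v_R/a_R = (39/20)/3 = 0.6500 s
robot covers v_R·T_r = 1.9500·0.2500 = 0.4875 m before braking
robot covers 1.9500·0.6500 − ½·3.0000·0.6500² = 0.6338 m while stopping
human closes 0.8000·0.9000 = 0.7200 m
residual clearance needed = 0.0000+0.0100+0.0400 = 0.0500 m
S_min ≈ 0.4875+0.6338+0.7200+0.0500  ⇒  S_min = 1513/800 m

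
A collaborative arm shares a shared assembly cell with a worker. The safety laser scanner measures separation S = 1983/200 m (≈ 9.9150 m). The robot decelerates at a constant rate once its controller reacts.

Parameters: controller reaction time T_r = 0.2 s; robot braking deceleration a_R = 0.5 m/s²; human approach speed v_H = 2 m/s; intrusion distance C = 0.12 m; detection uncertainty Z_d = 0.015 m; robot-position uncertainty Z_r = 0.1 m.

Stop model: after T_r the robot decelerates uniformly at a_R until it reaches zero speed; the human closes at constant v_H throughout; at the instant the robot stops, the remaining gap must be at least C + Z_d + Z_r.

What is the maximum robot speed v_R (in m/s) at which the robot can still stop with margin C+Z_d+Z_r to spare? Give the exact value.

v_R_max = 8/5 m/s = 1.6000 m/s

quadratic (1)·v² + (21/5)·v + (-232/25) = 0
  disc = (21/5)² − 4·(1)·(-232/25) = 1369/25 ; √disc = 37/5
  v_R = (−(21/5) + 37/5) / (2·(1)) = 8/5 m/s
check:
T_s = v_R/a_R = (8/5)/(1/2) = 3.2000 s
robot covers v_R·T_r = 1.6000·0.2000 = 0.3200 m before braking
robot under decel: 1.6000²/(2·0.5000) = 2.5600 m
human closes 2.0000·3.4000 = 6.8000 m
residual clearance needed = 0.1200+0.0150+0.1000 = 0.2350 m
sum ≈ 0.3200+2.5600+6.8000+0.2350 ≈ 9.9150 m = S ✓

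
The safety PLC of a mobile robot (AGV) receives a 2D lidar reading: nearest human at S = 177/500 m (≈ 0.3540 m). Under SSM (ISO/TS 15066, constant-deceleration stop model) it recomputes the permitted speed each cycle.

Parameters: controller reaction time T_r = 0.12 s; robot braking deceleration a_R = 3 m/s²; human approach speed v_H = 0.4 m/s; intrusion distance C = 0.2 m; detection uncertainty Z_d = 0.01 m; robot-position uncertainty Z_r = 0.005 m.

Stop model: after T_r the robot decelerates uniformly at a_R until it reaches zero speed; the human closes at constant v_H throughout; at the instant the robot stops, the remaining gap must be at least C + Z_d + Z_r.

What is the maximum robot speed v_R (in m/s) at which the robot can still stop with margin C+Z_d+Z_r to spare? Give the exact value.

v_R_max = 3/10 m/s = 0.3000 m/s

at the boundary: (1/6)·v² + (19/75)·v + (-91/1000) = 0
  disc = (19/75)² − 4·(1/6)·(-91/1000) = 2809/22500 ; √disc = 53/150
  v_R = (−(19/75) + 53/150) / (2·(1/6)) = 3/10 m/s
check:
T_s = v_R/a_R = (3/10)/3 = 0.1000 s
robot covers v_R·T_r = 0.3000·0.1200 = 0.0360 m before braking
braking distance = 0.3000²/(2·3.0000) = 0.0150 m
person approaches 0.4000·(0.1200+0.1000) = 0.0880 m
margins: 0.2000+0.0100+0.0050 = 0.2150 m
sum ≈ 0.0360+0.0150+0.0880+0.2150 ≈ 0.3540 m = S ✓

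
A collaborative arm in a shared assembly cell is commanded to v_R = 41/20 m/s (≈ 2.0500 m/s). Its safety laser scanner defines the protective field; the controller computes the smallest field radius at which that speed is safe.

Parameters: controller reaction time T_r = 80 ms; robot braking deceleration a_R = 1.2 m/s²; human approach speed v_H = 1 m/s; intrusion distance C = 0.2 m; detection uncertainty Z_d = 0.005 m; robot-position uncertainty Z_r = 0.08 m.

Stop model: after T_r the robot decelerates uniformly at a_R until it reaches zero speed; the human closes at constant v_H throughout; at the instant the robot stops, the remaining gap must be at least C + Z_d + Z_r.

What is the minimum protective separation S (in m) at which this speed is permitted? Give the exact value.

T_s = v_R/a_R = (41/20)/(6/5) = 1.7083 s
reaction-phase robot travel = 2.0500·0.0800 = 0.1640 m
robot under decel: 2.0500²/(2·1.2000) = 1.7510 m
human over T_r+T_s: 1.0000·(0.0800+1.7083) = 1.7883 m
C+Z_d+Z_r = 0.2000+0.0050+0.0800 = 0.2850 m
S_min ≈ 0.1640+1.7510+1.7883+0.2850  ⇒  S_min = 31907/8000 m

S_min = 31907/8000 m = 3.9884 m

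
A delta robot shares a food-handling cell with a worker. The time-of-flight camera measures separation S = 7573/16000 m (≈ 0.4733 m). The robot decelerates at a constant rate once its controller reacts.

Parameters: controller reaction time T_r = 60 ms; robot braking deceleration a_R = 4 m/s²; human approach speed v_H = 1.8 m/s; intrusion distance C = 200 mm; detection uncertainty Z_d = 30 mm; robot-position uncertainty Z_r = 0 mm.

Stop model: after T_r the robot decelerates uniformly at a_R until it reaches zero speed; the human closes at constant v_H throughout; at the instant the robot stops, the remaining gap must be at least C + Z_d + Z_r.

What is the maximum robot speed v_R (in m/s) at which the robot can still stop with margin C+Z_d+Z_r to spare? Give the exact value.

at the boundary: (1/8)·v² + (51/100)·v + (-433/3200) = 0
  disc = (51/100)² − 4·(1/8)·(-433/3200) = 52441/160000 ; √disc = 229/400
  v_R = (−(51/100) + 229/400) / (2·(1/8)) = 1/4 m/s
check:
braking lasts T_s = (1/4)/4 = 0.0625 s
reaction-phase robot travel = 0.2500·0.0600 = 0.0150 m
robot covers 0.2500·0.0625 − ½·4.0000·0.0625² = 0.0078 m while stopping
human over T_r+T_s: 1.8000·(0.0600+0.0625) = 0.2205 m
margins: 0.2000+0.0300+0.0000 = 0.2300 m
sum ≈ 0.0150+0.0078+0.2205+0.2300 ≈ 0.4733 m = S ✓

v_R_max = 1/4 m/s = 0.2500 m/s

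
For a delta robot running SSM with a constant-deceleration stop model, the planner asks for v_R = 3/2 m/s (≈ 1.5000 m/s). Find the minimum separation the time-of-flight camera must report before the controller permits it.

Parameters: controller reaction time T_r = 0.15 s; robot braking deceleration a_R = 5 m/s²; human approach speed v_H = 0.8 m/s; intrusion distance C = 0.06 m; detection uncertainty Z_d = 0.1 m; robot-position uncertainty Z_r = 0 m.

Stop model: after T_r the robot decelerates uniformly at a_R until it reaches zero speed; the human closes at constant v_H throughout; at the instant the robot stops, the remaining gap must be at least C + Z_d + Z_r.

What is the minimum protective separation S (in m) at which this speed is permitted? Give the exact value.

S_min = 97/100 m = 0.9700 m

braking lasts T_s = (3/2)/5 = 0.3000 s
reaction-phase robot travel = 1.5000·0.1500 = 0.2250 m
braking distance = 1.5000²/(2·5.0000) = 0.2250 m
human over T_r+T_s: 0.8000·(0.1500+0.3000) = 0.3600 m
C+Z_d+Z_r = 0.0600+0.1000+0.0000 = 0.1600 m
S_min ≈ 0.2250+0.2250+0.3600+0.1600  ⇒  S_min = 97/100 m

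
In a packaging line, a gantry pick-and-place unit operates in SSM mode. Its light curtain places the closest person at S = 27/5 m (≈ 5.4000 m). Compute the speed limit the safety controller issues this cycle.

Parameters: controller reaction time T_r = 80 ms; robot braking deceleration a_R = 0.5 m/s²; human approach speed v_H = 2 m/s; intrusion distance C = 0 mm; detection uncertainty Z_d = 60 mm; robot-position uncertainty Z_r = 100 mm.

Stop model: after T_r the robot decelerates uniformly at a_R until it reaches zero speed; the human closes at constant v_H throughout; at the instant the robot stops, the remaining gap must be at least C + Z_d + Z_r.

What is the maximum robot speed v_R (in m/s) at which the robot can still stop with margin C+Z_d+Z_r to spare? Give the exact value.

v_R_max = 1 m/s = 1.0000 m/s

collect terms ⇒ (1)·v_R² + (102/25)·v_R + (-127/25) = 0
  disc = (102/25)² − 4·(1)·(-127/25) = 23104/625 ; √disc = 152/25
  v_R = (−(102/25) + 152/25) / (2·(1)) = 1 m/s
check:
stop time T_s = 1/(1/2) = 2.0000 s
reaction-phase robot travel = 1.0000·0.0800 = 0.0800 m
braking distance = 1.0000²/(2·0.5000) = 1.0000 m
human closes 2.0000·2.0800 = 4.1600 m
C+Z_d+Z_r = 0.0000+0.0600+0.1000 = 0.1600 m
sum ≈ 0.0800+1.0000+4.1600+0.1600 ≈ 5.4000 m = S ✓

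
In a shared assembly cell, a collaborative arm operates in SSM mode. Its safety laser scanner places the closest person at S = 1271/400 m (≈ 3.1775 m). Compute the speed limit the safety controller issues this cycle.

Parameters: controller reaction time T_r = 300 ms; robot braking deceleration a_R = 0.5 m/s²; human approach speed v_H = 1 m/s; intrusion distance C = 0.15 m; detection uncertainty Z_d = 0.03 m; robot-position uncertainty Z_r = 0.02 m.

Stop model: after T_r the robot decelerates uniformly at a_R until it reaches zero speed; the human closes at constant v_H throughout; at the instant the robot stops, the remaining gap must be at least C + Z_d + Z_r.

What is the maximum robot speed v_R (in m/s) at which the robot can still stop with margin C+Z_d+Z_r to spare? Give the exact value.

collect terms ⇒ (1)·v_R² + (23/10)·v_R + (-1071/400) = 0
  disc = (23/10)² − 4·(1)·(-1071/400) = 16 ; √disc = 4
  v_R = (−(23/10) + 4) / (2·(1)) = 17/20 m/s
check:
braking lasts T_s = (17/20)/(1/2) = 1.7000 s
robot in T_r: 0.8500·0.3000 = 0.2550 m
robot under decel: 0.8500²/(2·0.5000) = 0.7225 m
human over T_r+T_s: 1.0000·(0.3000+1.7000) = 2.0000 m
C+Z_d+Z_r = 0.1500+0.0300+0.0200 = 0.2000 m
sum ≈ 0.2550+0.7225+2.0000+0.2000 ≈ 3.1775 m = S ✓

v_R_max = 17/20 m/s = 0.8500 m/s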